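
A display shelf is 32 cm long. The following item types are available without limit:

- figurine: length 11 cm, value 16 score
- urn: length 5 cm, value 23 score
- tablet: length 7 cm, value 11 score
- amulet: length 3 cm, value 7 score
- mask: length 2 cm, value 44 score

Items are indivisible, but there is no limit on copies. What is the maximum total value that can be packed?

Best value-per-unit is mask at 44/2, and filling with it alone uses length 16×2=32. No mix of the others beats 16×44 = 704.

704 score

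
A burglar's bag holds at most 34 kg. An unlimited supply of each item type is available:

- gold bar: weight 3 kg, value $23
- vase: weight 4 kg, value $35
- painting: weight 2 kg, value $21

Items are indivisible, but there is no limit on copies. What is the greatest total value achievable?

$357

Best value-per-unit is painting at 21/2, and filling with it alone uses weight 17×2=34. No mix of the others beats 17×21 = 357.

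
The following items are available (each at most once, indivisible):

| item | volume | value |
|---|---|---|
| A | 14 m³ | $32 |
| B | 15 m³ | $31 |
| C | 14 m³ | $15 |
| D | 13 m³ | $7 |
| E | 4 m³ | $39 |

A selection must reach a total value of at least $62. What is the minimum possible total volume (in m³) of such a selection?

18

Subsets with value ≥ 62, sorted by total volume:
- A+E: volume 18, value 71
- B+E: volume 19, value 70
Minimum volume: 18 m³.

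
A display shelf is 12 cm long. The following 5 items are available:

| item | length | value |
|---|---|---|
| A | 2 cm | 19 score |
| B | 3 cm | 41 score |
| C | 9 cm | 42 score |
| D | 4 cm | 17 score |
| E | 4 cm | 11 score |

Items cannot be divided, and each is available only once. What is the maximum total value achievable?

83 score

Check high-value combinations within 12 cm:
- B+C: length 3+9=12, value 41+42=83
- A+B+D: length 2+3+4=9, value 19+41+17=77
- A+B+E: length 2+3+4=9, value 19+41+11=71
Best: 83 score.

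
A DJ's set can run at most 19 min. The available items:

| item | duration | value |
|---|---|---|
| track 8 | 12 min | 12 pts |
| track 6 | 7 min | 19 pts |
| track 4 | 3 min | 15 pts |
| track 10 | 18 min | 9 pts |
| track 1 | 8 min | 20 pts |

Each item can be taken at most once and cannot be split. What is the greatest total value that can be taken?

Check high-value combinations within 19 min:
- track 6+track 4+track 1: duration 7+3+8=18, value 19+15+20=54
- track 6+track 1: duration 7+8=15, value 19+20=39
- track 4+track 1: duration 3+8=11, value 15+20=35
Best: 54 pts.

54 pts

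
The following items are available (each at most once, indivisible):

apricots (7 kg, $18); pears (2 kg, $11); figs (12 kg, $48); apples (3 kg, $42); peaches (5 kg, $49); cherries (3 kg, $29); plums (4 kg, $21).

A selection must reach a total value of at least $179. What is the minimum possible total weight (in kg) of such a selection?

Subsets with value ≥ 179, sorted by total weight:
- pears+figs+apples+peaches+cherries: weight 25, value 179
- figs+apples+peaches+cherries+plums: weight 27, value 189
Minimum weight: 25 kg.

25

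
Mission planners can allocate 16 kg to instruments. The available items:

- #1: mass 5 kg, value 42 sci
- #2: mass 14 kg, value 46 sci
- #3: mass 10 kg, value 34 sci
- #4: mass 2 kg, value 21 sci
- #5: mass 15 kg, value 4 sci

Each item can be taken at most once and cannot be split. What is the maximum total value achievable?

76 sci

This is a 0/1 knapsack; check combinations near the capacity.
- #1+#3: mass 5+10=15, value 42+34=76
- #2+#4: mass 14+2=16, value 46+21=67
- #1+#4: mass 5+2=7, value 42+21=63
- #3+#4: mass 10+2=12, value 34+21=55
Best: 76 sci.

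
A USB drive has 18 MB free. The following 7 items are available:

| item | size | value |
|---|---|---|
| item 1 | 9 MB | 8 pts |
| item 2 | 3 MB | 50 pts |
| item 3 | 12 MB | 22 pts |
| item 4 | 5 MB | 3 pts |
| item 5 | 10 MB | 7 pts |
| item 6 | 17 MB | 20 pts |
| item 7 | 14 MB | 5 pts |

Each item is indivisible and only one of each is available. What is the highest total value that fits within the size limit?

72 pts

Check high-value combinations within 18 MB:
- item 2+item 3: size 3+12=15, value 50+22=72
- item 1+item 2+item 4: size 9+3+5=17, value 8+50+3=61
- item 2+item 4+item 5: size 3+5+10=18, value 50+3+7=60
Best: 72 pts.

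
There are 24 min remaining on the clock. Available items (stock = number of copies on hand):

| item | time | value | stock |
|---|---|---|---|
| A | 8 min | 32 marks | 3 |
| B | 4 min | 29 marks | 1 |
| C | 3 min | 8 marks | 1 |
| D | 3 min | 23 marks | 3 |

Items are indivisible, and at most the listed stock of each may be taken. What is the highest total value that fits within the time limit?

Best selections within time 24 and stock limits:
- 1×A + 1×B + 1×C + 3×D: time 24, value 138
- 1×A + 1×B + 3×D: time 21, value 130
- 2×A + 1×B + 1×D: time 23, value 116
- 1×A + 1×B + 1×C + 2×D: time 21, value 115
Best: 138 marks.

138 marks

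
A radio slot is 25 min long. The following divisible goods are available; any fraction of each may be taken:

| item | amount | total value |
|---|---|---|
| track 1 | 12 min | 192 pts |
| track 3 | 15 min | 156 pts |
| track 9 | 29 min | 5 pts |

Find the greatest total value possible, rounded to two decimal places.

327.20

Take in order of value per unit:
- track 1 (192/12 per unit): all 12 → value 192, running total 192.00
- track 3 (156/15 per unit): 13 of 15 → value 13×156/15 = 135.2000, running total 327.20
Total 327.20.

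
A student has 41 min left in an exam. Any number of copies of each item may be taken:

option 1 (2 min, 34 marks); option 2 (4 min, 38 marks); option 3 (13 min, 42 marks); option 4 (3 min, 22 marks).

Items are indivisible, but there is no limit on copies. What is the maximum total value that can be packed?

Best value-per-unit is option 1 at 34/2, and filling with it alone uses time 20×2=40. No mix of the others beats 20×34 = 680.

680 marks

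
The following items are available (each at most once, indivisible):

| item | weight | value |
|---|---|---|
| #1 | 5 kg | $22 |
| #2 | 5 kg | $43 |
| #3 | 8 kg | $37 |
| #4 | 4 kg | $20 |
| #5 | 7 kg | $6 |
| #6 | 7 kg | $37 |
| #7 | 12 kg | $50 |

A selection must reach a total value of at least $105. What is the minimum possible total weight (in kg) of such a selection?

Subsets with value ≥ 105, sorted by total weight:
- #2+#3+#6: weight 20, value 117
- #1+#2+#4+#6: weight 21, value 122
- #2+#4+#7: weight 21, value 113
- #1+#2+#3+#4: weight 22, value 122
Minimum weight: 20 kg.

20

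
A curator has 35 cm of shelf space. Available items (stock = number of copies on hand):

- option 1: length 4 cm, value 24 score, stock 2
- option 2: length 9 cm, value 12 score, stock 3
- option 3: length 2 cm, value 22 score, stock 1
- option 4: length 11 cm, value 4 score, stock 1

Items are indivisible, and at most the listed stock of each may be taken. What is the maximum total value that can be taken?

Top feasible selections:
- 2×option 1 + 2×option 2 + 1×option 3: length 28, value 94
- 2×option 1 + 1×option 2 + 1×option 3 + 1×option 4: length 30, value 86
- 2×option 1 + 3×option 2: length 35, value 84
Best: 94 score.

94 score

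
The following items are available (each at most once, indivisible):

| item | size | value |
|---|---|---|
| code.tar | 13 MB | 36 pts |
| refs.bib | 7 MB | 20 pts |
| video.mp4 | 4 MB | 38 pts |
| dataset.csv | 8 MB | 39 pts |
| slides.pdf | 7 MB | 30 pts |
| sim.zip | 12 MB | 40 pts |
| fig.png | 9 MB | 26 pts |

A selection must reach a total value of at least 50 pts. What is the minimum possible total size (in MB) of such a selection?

11

Subsets with value ≥ 50, sorted by total size:
- video.mp4+slides.pdf: size 11, value 68
- refs.bib+video.mp4: size 11, value 58
- video.mp4+dataset.csv: size 12, value 77
- video.mp4+fig.png: size 13, value 64
Minimum size: 11 MB.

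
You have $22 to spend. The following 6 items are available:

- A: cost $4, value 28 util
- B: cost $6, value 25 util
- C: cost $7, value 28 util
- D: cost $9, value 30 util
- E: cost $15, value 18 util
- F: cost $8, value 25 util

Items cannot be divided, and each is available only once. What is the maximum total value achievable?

Check high-value combinations within $22:
- A+C+D: cost 4+7+9=20, value 28+28+30=86
- A+B+D: cost 4+6+9=19, value 28+25+30=83
- A+D+F: cost 4+9+8=21, value 28+30+25=83
- B+C+D: cost 6+7+9=22, value 25+28+30=83
Best: 86 util.

86 util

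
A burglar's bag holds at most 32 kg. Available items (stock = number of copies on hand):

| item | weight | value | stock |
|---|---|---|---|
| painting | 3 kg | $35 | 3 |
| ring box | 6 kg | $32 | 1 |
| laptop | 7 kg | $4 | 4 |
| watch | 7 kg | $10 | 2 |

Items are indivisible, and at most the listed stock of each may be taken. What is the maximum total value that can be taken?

Best selections within weight 32 and stock limits:
- 3×painting + 1×ring box + 2×watch: weight 29, value 157
- 3×painting + 1×ring box + 1×laptop + 1×watch: weight 29, value 151
- 3×painting + 1×ring box + 1×watch: weight 22, value 147
- 3×painting + 1×ring box + 2×laptop: weight 29, value 145
Best: $157.

$157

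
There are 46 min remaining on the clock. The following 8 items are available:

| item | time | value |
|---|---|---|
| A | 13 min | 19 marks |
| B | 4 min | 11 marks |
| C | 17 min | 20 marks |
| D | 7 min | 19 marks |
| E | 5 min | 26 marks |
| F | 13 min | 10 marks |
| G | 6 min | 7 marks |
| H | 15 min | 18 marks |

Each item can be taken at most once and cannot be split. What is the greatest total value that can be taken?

95 marks

Check high-value combinations within 46 min:
- A+B+C+D+E: time 13+4+17+7+5=46, value 19+11+20+19+26=95
- A+B+D+E+H: time 13+4+7+5+15=44, value 19+11+19+26+18=93
- A+D+E+G+H: time 13+7+5+6+15=46, value 19+19+26+7+18=89
- B+C+D+E+F: time 4+17+7+5+13=46, value 11+20+19+26+10=86
Best: 95 marks.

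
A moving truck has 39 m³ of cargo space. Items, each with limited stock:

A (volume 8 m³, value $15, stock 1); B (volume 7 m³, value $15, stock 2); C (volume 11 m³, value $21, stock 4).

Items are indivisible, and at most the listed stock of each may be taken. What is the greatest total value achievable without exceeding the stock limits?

Best selections within volume 39 and stock limits:
- 2×B + 2×C: volume 36, value 72
- 1×A + 1×B + 2×C: volume 37, value 72
- 1×A + 2×B + 1×C: volume 33, value 66
Best: $72.

$72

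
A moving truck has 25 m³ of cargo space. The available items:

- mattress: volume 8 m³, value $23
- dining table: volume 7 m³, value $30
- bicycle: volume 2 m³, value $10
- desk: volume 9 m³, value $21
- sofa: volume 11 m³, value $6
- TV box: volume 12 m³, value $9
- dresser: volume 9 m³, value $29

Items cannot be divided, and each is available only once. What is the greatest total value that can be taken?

$82

Check high-value combinations within 25 m³:
- mattress+dining table+dresser: volume 8+7+9=24, value 23+30+29=82
- dining table+desk+dresser: volume 7+9+9=25, value 30+21+29=80
- mattress+dining table+desk: volume 8+7+9=24, value 23+30+21=74
- dining table+bicycle+dresser: volume 7+2+9=18, value 30+10+29=69
Best: $82.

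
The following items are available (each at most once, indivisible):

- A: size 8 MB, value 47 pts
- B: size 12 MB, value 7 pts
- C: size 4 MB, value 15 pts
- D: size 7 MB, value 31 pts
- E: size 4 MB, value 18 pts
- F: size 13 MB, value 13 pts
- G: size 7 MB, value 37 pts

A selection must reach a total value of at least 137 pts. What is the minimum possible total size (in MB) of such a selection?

30

Subsets with value ≥ 137, sorted by total size:
- A+C+D+E+G: size 30, value 148
- A+B+D+E+G: size 38, value 140
- A+B+C+D+G: size 38, value 137
Minimum size: 30 MB.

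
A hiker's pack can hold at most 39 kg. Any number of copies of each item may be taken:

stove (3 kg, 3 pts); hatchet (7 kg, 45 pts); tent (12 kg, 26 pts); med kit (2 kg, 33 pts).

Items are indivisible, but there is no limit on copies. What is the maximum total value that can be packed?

Best value-per-unit is med kit at 33/2, and filling with it alone uses weight 19×2=38. No mix of the others beats 19×33 = 627.

627 pts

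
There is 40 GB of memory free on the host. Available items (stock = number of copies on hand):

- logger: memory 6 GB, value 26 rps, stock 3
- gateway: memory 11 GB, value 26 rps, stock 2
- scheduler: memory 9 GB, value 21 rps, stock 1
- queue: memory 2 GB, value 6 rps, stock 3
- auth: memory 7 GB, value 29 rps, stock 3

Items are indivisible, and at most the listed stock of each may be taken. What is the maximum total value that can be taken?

165 rps

Top feasible selections:
- 3×logger + 3×auth: memory 39, value 165
- 2×logger + 3×queue + 3×auth: memory 39, value 157
- 3×logger + 3×queue + 2×auth: memory 38, value 154
- 2×logger + 2×queue + 3×auth: memory 37, value 151
Best: 165 rps.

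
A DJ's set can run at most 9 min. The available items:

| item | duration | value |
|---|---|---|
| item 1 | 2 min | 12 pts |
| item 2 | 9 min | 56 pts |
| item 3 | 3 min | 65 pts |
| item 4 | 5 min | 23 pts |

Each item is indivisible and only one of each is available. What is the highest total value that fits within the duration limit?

88 pts

Check high-value combinations within 9 min:
- item 3+item 4: duration 3+5=8, value 65+23=88
- item 1+item 3: duration 2+3=5, value 12+65=77
- item 3: duration 3, value 65
Best: 88 pts.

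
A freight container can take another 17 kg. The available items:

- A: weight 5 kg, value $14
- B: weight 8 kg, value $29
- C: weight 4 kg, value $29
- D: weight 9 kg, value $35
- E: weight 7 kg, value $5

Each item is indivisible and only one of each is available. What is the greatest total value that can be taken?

$72

Check high-value combinations within 17 kg:
- A+B+C: weight 5+8+4=17, value 14+29+29=72
- C+D: weight 4+9=13, value 29+35=64
- B+D: weight 8+9=17, value 29+35=64
- B+C: weight 8+4=12, value 29+29=58
Best: $72.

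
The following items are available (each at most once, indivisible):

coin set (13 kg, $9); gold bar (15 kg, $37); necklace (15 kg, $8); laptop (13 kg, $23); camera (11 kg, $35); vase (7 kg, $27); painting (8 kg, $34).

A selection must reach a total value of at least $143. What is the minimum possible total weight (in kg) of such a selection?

54

Subsets with value ≥ 143, sorted by total weight:
- gold bar+laptop+camera+vase+painting: weight 54, value 156
- coin set+gold bar+laptop+camera+vase+painting: weight 67, value 165
Minimum weight: 54 kg.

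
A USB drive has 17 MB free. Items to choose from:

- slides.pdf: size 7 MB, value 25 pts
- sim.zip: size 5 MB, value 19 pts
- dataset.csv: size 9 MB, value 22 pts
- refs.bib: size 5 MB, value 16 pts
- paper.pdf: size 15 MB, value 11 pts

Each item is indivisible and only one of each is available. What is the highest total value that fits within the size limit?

This is a 0/1 knapsack; check combinations near the capacity.
- slides.pdf+sim.zip+refs.bib: size 7+5+5=17, value 25+19+16=60
- slides.pdf+dataset.csv: size 7+9=16, value 25+22=47
- slides.pdf+sim.zip: size 7+5=12, value 25+19=44
- slides.pdf+refs.bib: size 7+5=12, value 25+16=41
- sim.zip+dataset.csv: size 5+9=14, value 19+22=41
Best: 60 pts.

60 pts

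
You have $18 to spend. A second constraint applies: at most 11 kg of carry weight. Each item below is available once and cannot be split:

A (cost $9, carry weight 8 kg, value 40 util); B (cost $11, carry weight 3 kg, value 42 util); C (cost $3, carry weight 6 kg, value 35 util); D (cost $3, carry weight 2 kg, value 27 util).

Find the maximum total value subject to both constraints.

104 util

Feasible sets respecting both limits:
- B+C+D: cost 17, carry weight 11, value 104
- B+C: cost 14, carry weight 9, value 77
- B+D: cost 14, carry weight 5, value 69
Best: 104 util.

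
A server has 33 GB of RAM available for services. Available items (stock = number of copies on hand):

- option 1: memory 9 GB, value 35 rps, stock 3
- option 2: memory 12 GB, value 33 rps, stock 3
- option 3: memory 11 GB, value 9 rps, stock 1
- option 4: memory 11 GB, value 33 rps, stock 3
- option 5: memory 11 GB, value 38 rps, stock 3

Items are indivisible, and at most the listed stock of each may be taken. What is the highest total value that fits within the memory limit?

114 rps

Best selections within memory 33 and stock limits:
- 3×option 5: memory 33, value 114
- 1×option 1 + 2×option 5: memory 31, value 111
- 1×option 4 + 2×option 5: memory 33, value 109
Best: 114 rps.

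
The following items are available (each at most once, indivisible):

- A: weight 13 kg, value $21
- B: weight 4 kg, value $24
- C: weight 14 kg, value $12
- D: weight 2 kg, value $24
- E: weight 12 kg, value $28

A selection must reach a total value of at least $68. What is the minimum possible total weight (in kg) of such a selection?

18

Subsets with value ≥ 68, sorted by total weight:
- B+D+E: weight 18, value 76
- A+B+D: weight 19, value 69
- A+D+E: weight 27, value 73
- A+B+E: weight 29, value 73
Minimum weight: 18 kg.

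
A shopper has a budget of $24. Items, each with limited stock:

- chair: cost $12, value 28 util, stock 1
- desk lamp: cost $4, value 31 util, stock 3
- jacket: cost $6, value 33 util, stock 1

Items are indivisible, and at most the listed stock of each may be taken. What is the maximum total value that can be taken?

126 util

Top feasible selections:
- 3×desk lamp + 1×jacket: cost 18, value 126
- 1×chair + 3×desk lamp: cost 24, value 121
- 2×desk lamp + 1×jacket: cost 14, value 95
- 3×desk lamp: cost 12, value 93
Best: 126 util.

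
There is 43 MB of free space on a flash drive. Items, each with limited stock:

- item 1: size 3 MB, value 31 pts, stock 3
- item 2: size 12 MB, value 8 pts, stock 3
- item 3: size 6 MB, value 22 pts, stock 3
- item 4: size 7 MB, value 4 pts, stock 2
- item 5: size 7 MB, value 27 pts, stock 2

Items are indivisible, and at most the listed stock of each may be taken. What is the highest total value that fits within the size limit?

Best selections within size 43 and stock limits:
- 3×item 1 + 3×item 3 + 2×item 5: size 41, value 213
- 3×item 1 + 2×item 3 + 1×item 4 + 2×item 5: size 42, value 195
Best: 213 pts.

213 pts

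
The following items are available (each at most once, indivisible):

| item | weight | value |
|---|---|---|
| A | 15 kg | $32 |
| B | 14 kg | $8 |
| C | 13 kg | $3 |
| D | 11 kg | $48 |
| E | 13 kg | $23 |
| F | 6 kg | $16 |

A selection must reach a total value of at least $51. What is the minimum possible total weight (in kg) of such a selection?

17

Subsets with value ≥ 51, sorted by total weight:
- D+F: weight 17, value 64
- D+E: weight 24, value 71
- C+D: weight 24, value 51
Minimum weight: 17 kg.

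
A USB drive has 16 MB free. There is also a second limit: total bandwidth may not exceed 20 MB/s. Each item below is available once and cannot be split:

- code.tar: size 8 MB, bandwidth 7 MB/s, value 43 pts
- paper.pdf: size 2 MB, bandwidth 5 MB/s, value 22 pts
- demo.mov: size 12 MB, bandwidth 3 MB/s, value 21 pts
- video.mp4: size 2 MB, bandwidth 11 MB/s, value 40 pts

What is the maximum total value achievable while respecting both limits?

Feasible sets respecting both limits:
- code.tar+video.mp4: size 10, bandwidth 18, value 83
- paper.pdf+demo.mov+video.mp4: size 16, bandwidth 19, value 83
- code.tar+paper.pdf: size 10, bandwidth 12, value 65
Best: 83 pts.

83 pts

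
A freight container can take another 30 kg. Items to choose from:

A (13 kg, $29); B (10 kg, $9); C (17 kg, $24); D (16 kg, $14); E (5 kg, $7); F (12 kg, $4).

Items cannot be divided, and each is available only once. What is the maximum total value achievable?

$53

This is a 0/1 knapsack; check combinations near the capacity.
- A+C: weight 13+17=30, value 29+24=53
- A+B+E: weight 13+10+5=28, value 29+9+7=45
- A+D: weight 13+16=29, value 29+14=43
- A+E+F: weight 13+5+12=30, value 29+7+4=40
- A+B: weight 13+10=23, value 29+9=38
Best: $53.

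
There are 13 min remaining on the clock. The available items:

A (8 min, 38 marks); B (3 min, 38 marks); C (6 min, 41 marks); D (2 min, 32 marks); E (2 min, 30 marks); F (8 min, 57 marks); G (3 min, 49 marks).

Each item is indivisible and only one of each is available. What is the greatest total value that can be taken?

Check high-value combinations within 13 min:
- C+D+E+G: time 6+2+2+3=13, value 41+32+30+49=152
- B+D+E+G: time 3+2+2+3=10, value 38+32+30+49=149
- B+C+D+E: time 3+6+2+2=13, value 38+41+32+30=141
- D+F+G: time 2+8+3=13, value 32+57+49=138
Best: 152 marks.

152 marks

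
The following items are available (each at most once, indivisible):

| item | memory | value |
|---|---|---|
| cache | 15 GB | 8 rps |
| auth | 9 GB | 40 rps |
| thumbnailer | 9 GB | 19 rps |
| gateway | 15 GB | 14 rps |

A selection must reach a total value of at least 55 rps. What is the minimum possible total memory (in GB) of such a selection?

Subsets with value ≥ 55, sorted by total memory:
- auth+thumbnailer: memory 18, value 59
- auth+thumbnailer+gateway: memory 33, value 73
- cache+auth+thumbnailer: memory 33, value 67
- cache+auth+gateway: memory 39, value 62
Minimum memory: 18 GB.

18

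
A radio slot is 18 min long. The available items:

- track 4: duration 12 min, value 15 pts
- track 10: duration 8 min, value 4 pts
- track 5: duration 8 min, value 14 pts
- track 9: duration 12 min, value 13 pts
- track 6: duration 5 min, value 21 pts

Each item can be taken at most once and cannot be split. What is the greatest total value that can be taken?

This is a 0/1 knapsack; check combinations near the capacity.
- track 4+track 6: duration 12+5=17, value 15+21=36
- track 5+track 6: duration 8+5=13, value 14+21=35
- track 9+track 6: duration 12+5=17, value 13+21=34
Best: 36 pts.

36 pts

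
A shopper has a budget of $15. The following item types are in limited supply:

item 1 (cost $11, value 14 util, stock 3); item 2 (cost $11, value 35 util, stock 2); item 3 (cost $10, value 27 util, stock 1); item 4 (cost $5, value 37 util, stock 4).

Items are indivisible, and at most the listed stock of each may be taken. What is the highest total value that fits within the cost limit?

111 util

Best selections within cost 15 and stock limits:
- 3×item 4: cost 15, value 111
- 2×item 4: cost 10, value 74
- 1×item 3 + 1×item 4: cost 15, value 64
- 1×item 4: cost 5, value 37
Best: 111 util.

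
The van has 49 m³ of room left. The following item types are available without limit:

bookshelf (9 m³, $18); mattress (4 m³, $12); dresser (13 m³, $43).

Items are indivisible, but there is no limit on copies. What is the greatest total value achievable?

$153

Best value-per-unit is dresser at 43/13; filling with it alone gives 3×43 = 129.
Optimal mix: 2×mattress + 3×dresser → volume 47, value 153.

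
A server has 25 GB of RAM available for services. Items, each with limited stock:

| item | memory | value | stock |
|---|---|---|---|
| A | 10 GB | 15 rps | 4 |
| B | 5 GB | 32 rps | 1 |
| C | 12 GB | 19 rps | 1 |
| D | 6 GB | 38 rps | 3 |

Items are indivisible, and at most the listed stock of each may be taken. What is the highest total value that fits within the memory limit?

Top feasible selections:
- 1×B + 3×D: memory 23, value 146
- 3×D: memory 18, value 114
Best: 146 rps.

146 rps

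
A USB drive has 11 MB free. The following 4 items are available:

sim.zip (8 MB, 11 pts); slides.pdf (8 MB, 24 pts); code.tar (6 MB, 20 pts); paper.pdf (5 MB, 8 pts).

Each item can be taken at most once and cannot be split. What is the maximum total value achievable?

28 pts

Check high-value combinations within 11 MB:
- code.tar+paper.pdf: size 6+5=11, value 20+8=28
- slides.pdf: size 8, value 24
- code.tar: size 6, value 20
- sim.zip: size 8, value 11
Best: 28 pts.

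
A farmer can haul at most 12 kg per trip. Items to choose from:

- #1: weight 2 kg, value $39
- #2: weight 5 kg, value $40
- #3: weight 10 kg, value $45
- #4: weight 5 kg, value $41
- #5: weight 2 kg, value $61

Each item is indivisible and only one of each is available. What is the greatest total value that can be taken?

$142

This is a 0/1 knapsack; check combinations near the capacity.
- #2+#4+#5: weight 5+5+2=12, value 40+41+61=142
- #1+#4+#5: weight 2+5+2=9, value 39+41+61=141
- #1+#2+#5: weight 2+5+2=9, value 39+40+61=140
- #1+#2+#4: weight 2+5+5=12, value 39+40+41=120
- #3+#5: weight 10+2=12, value 45+61=106
Best: $142.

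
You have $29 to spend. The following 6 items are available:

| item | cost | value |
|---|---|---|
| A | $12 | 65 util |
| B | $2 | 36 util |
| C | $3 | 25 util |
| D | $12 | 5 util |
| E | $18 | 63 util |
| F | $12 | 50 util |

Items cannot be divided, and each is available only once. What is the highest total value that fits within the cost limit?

Check high-value combinations within $29:
- A+B+C+F: cost 12+2+3+12=29, value 65+36+25+50=176
- A+B+F: cost 12+2+12=26, value 65+36+50=151
- A+C+F: cost 12+3+12=27, value 65+25+50=140
- A+B+C+D: cost 12+2+3+12=29, value 65+36+25+5=131
Best: 176 util.

176 util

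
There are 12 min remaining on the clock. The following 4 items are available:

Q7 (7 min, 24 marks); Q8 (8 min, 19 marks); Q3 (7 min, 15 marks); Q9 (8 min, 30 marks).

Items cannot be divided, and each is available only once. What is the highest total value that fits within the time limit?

30 marks

This is a 0/1 knapsack; check combinations near the capacity.
- Q9: time 8, value 30
- Q7: time 7, value 24
- Q8: time 8, value 19
Best: 30 marks.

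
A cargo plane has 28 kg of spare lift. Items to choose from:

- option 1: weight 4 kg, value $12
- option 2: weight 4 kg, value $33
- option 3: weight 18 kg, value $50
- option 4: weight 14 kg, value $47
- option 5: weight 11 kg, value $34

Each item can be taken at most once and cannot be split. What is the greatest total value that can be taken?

Check high-value combinations within 28 kg:
- option 1+option 2+option 3: weight 4+4+18=26, value 12+33+50=95
- option 1+option 2+option 4: weight 4+4+14=22, value 12+33+47=92
- option 2+option 3: weight 4+18=22, value 33+50=83
Best: $95.

$95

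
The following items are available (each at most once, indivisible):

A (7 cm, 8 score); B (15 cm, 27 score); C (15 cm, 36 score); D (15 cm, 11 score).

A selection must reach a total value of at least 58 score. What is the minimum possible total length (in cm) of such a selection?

30

Subsets with value ≥ 58, sorted by total length:
- B+C: length 30, value 63
- A+B+C: length 37, value 71
Minimum length: 30 cm.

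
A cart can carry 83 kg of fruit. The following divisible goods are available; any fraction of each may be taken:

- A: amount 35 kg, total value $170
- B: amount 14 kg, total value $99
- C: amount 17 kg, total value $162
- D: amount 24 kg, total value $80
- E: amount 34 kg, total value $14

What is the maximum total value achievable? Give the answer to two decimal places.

Take in order of value per unit:
- C (162/17 per unit): all 17 → value 162, running total 162.00
- B (99/14 per unit): all 14 → value 99, running total 261.00
- A (170/35 per unit): all 35 → value 170, running total 431.00
- D (80/24 per unit): 17 of 24 → value 17×80/24 = 56.6667, running total 487.67
Total 487.67.

487.67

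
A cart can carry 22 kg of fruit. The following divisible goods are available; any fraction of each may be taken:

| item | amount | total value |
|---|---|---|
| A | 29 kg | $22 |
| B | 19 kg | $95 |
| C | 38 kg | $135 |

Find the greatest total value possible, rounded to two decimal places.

Take in order of value per unit:
- B (95/19 per unit): all 19 → value 95, running total 95.00
- C (135/38 per unit): 3 of 38 → value 3×135/38 = 10.6579, running total 105.66
Total 105.66.

105.66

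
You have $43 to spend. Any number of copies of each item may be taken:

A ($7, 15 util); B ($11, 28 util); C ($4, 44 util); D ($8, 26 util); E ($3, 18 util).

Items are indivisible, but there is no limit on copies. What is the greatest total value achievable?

Best value-per-unit is C at 44/4; filling with it alone gives 10×44 = 440.
Optimal mix: 10×C + 1×E → cost 43, value 458.

458 util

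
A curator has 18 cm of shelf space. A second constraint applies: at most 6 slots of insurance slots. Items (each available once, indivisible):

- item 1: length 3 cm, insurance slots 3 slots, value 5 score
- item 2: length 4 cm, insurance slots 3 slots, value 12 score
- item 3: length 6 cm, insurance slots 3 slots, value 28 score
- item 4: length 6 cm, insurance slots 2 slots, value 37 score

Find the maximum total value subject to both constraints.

65 score

Feasible sets respecting both limits:
- item 3+item 4: length 12, insurance slots 5, value 65
- item 2+item 4: length 10, insurance slots 5, value 49
- item 1+item 4: length 9, insurance slots 5, value 42
Best: 65 score.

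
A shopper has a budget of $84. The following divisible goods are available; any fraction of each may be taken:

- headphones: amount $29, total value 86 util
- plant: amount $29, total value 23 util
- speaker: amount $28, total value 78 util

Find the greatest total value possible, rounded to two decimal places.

Take in order of value per unit:
- headphones (86/29 per unit): all 29 → value 86, running total 86.00
- speaker (78/28 per unit): all 28 → value 78, running total 164.00
- plant (23/29 per unit): 27 of 29 → value 27×23/29 = 21.4138, running total 185.41
Total 185.41.

185.41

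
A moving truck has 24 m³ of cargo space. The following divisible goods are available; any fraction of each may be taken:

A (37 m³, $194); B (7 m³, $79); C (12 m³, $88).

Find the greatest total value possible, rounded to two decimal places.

193.22

Take in order of value per unit:
- B (79/7 per unit): all 7 → value 79, running total 79.00
- C (88/12 per unit): all 12 → value 88, running total 167.00
- A (194/37 per unit): 5 of 37 → value 5×194/37 = 26.2162, running total 193.22
Total 193.22.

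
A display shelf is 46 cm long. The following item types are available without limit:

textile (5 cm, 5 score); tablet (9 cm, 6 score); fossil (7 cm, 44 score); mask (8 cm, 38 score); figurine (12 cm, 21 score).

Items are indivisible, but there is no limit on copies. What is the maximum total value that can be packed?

264 score

Best value-per-unit is fossil at 44/7, and filling with it alone uses length 6×7=42. No mix of the others beats 6×44 = 264.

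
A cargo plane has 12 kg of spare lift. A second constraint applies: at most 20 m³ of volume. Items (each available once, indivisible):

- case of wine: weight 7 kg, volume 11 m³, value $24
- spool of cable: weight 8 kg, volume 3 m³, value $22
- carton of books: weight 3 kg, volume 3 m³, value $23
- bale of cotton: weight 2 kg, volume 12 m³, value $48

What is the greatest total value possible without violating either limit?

$71

Feasible sets respecting both limits:
- carton of books+bale of cotton: weight 5, volume 15, value 71
- spool of cable+bale of cotton: weight 10, volume 15, value 70
- bale of cotton: weight 2, volume 12, value 48
Best: $71.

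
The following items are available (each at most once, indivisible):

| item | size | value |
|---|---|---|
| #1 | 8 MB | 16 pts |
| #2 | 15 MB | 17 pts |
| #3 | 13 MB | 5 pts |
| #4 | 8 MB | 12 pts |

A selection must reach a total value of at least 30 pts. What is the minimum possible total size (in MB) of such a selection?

23

Subsets with value ≥ 30, sorted by total size:
- #1+#2: size 23, value 33
- #1+#3+#4: size 29, value 33
- #1+#2+#4: size 31, value 45
Minimum size: 23 MB.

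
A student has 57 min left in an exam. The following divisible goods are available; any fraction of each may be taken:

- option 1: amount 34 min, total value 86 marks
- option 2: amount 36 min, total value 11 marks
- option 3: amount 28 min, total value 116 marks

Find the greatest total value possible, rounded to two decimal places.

189.35

Take in order of value per unit:
- option 3 (116/28 per unit): all 28 → value 116, running total 116.00
- option 1 (86/34 per unit): 29 of 34 → value 29×86/34 = 73.3529, running total 189.35
Total 189.35.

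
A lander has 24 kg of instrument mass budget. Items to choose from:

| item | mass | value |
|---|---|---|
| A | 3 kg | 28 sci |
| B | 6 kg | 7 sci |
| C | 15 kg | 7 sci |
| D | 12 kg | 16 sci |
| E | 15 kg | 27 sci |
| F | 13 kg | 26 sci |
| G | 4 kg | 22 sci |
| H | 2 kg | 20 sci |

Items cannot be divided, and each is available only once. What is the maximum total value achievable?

Check high-value combinations within 24 kg:
- A+E+G+H: mass 3+15+4+2=24, value 28+27+22+20=97
- A+F+G+H: mass 3+13+4+2=22, value 28+26+22+20=96
- A+D+G+H: mass 3+12+4+2=21, value 28+16+22+20=86
- A+B+F+H: mass 3+6+13+2=24, value 28+7+26+20=81
Best: 97 sci.

97 sci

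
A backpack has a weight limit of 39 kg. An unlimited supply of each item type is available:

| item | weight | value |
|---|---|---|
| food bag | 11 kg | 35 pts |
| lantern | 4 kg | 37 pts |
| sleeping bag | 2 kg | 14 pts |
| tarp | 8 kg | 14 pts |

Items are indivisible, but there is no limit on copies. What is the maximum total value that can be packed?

347 pts

Best value-per-unit is lantern at 37/4; filling with it alone gives 9×37 = 333.
Optimal mix: 9×lantern + 1×sleeping bag → weight 38, value 347.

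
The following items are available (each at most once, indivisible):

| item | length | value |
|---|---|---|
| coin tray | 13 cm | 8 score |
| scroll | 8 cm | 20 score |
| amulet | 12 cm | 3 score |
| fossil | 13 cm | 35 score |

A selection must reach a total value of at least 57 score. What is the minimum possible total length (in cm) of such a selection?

33

Subsets with value ≥ 57, sorted by total length:
- scroll+amulet+fossil: length 33, value 58
- coin tray+scroll+fossil: length 34, value 63
- coin tray+scroll+amulet+fossil: length 46, value 66
Minimum length: 33 cm.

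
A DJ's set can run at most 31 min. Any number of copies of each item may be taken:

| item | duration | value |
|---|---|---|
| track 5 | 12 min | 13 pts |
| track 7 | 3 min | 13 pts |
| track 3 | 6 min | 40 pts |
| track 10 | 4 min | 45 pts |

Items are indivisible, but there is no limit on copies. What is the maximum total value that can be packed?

Best value-per-unit is track 10 at 45/4; filling with it alone gives 7×45 = 315.
Optimal mix: 1×track 7 + 7×track 10 → duration 31, value 328.

328 pts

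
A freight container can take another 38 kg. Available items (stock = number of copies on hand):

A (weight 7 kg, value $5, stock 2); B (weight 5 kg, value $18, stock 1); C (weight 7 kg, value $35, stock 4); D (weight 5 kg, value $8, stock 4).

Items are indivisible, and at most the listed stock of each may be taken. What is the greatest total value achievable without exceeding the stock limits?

$166

Best selections within weight 38 and stock limits:
- 1×B + 4×C + 1×D: weight 38, value 166
- 1×B + 4×C: weight 33, value 158
- 4×C + 2×D: weight 38, value 156
- 4×C + 1×D: weight 33, value 148
Best: $166.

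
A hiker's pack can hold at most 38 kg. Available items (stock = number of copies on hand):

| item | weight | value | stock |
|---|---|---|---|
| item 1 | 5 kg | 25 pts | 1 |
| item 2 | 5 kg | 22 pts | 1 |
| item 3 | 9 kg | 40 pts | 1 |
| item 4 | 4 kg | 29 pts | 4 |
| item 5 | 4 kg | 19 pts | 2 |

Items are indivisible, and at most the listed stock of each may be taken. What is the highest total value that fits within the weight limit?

Top feasible selections:
- 1×item 1 + 1×item 3 + 4×item 4 + 2×item 5: weight 38, value 219
- 1×item 2 + 1×item 3 + 4×item 4 + 2×item 5: weight 38, value 216
- 1×item 1 + 1×item 2 + 1×item 3 + 4×item 4: weight 35, value 203
- 1×item 1 + 1×item 2 + 4×item 4 + 2×item 5: weight 34, value 201
Best: 219 pts.

219 pts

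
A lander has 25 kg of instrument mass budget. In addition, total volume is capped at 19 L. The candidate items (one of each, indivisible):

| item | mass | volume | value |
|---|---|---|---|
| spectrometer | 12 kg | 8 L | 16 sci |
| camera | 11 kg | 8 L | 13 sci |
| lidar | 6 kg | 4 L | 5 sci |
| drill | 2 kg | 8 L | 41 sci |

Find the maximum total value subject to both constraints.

57 sci

Feasible sets respecting both limits:
- spectrometer+drill: mass 14, volume 16, value 57
- camera+drill: mass 13, volume 16, value 54
- lidar+drill: mass 8, volume 12, value 46
Best: 57 sci.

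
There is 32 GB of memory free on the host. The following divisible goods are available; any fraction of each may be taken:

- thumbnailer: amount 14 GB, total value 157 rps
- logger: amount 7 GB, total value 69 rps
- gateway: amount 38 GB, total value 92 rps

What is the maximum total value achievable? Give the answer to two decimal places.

252.63

Take in order of value per unit:
- thumbnailer (157/14 per unit): all 14 → value 157, running total 157.00
- logger (69/7 per unit): all 7 → value 69, running total 226.00
- gateway (92/38 per unit): 11 of 38 → value 11×92/38 = 26.6316, running total 252.63
Total 252.63.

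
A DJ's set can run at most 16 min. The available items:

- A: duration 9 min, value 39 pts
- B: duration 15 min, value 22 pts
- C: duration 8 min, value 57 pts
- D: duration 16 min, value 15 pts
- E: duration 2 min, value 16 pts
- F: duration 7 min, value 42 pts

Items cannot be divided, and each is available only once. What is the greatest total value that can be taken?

Check high-value combinations within 16 min:
- C+F: duration 8+7=15, value 57+42=99
- A+F: duration 9+7=16, value 39+42=81
- C+E: duration 8+2=10, value 57+16=73
- E+F: duration 2+7=9, value 16+42=58
Best: 99 pts.

99 pts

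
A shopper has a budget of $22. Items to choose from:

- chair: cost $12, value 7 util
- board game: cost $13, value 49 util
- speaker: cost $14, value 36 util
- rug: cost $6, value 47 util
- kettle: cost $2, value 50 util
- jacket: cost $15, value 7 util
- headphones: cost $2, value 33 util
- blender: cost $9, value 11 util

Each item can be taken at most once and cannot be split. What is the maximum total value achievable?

This is a 0/1 knapsack; check combinations near the capacity.
- board game+rug+kettle: cost 13+6+2=21, value 49+47+50=146
- rug+kettle+headphones+blender: cost 6+2+2+9=19, value 47+50+33+11=141
- chair+rug+kettle+headphones: cost 12+6+2+2=22, value 7+47+50+33=137
Best: 146 util.

146 util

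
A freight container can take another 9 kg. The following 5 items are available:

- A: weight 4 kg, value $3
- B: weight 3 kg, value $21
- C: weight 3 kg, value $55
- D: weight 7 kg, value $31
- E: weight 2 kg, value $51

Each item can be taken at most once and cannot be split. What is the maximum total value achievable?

Check high-value combinations within 9 kg:
- B+C+E: weight 3+3+2=8, value 21+55+51=127
- A+C+E: weight 4+3+2=9, value 3+55+51=109
- C+E: weight 3+2=5, value 55+51=106
- D+E: weight 7+2=9, value 31+51=82
- B+C: weight 3+3=6, value 21+55=76
Best: $127.

$127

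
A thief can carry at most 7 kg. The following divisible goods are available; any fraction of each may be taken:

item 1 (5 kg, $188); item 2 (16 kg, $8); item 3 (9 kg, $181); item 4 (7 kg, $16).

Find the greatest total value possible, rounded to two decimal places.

Take in order of value per unit:
- item 1 (188/5 per unit): all 5 → value 188, running total 188.00
- item 3 (181/9 per unit): 2 of 9 → value 2×181/9 = 40.2222, running total 228.22
Total 228.22.

228.22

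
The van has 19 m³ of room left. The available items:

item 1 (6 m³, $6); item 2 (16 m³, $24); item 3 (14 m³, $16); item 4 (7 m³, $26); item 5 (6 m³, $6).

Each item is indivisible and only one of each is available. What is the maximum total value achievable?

Check high-value combinations within 19 m³:
- item 1+item 4+item 5: volume 6+7+6=19, value 6+26+6=38
- item 1+item 4: volume 6+7=13, value 6+26=32
- item 4+item 5: volume 7+6=13, value 26+6=32
- item 4: volume 7, value 26
- item 2: volume 16, value 24
Best: $38.

$38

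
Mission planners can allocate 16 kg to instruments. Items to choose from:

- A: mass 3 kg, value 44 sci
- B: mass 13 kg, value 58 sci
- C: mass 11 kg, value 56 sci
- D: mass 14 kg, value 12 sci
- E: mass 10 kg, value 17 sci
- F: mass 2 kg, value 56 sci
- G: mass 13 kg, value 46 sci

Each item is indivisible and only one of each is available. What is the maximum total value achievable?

Check high-value combinations within 16 kg:
- A+C+F: mass 3+11+2=16, value 44+56+56=156
- A+E+F: mass 3+10+2=15, value 44+17+56=117
- B+F: mass 13+2=15, value 58+56=114
- C+F: mass 11+2=13, value 56+56=112
- F+G: mass 2+13=15, value 56+46=102
Best: 156 sci.

156 sci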